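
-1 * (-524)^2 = -274576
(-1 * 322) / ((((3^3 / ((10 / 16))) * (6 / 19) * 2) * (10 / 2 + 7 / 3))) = -15295 / 9504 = -1.61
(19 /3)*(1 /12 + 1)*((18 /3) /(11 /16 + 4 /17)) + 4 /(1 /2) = 39616 /753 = 52.61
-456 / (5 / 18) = -8208 / 5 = -1641.60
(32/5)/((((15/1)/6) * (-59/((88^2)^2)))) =-3838050304/1475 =-2602068.00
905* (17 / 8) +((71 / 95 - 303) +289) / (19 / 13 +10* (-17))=3202441761 / 1665160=1923.20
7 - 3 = 4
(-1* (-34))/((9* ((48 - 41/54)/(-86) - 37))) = -17544/174379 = -0.10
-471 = -471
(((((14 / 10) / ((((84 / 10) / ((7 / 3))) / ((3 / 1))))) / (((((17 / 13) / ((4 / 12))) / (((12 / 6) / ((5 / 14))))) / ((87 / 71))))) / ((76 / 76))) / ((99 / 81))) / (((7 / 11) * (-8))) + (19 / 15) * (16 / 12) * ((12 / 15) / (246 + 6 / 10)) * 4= -81984101 / 267881580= -0.31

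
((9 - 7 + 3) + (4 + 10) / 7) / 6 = 7 / 6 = 1.17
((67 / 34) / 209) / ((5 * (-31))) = -67 / 1101430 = -0.00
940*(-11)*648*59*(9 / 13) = -3557869920 / 13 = -273682301.54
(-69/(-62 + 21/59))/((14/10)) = 20355/25459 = 0.80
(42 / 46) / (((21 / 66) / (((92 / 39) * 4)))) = 352 / 13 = 27.08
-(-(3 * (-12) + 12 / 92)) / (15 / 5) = -275 / 23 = -11.96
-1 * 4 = -4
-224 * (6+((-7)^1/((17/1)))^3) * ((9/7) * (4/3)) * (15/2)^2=-629316000/4913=-128092.00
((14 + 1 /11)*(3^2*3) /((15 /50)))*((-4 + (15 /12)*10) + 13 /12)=267375 /22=12153.41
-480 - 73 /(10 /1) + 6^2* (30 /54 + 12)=-353 /10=-35.30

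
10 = 10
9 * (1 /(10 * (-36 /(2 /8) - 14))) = -9 /1580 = -0.01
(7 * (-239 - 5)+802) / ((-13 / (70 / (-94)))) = -31710 / 611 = -51.90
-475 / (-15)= 95 / 3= 31.67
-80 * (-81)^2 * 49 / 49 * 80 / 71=-41990400 / 71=-591414.08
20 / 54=10 / 27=0.37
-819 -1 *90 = -909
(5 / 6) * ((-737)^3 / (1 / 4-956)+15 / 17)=136107574745 / 389946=349042.11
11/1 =11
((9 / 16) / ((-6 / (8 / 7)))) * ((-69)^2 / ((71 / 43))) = -614169 / 1988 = -308.94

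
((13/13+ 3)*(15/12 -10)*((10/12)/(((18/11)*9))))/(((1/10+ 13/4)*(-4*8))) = 9625/520992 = 0.02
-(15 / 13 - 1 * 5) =50 / 13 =3.85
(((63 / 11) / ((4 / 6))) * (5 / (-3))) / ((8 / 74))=-11655 / 88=-132.44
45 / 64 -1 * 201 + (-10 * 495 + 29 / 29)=-329555 / 64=-5149.30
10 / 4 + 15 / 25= 3.10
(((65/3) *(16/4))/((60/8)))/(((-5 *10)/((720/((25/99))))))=-82368/125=-658.94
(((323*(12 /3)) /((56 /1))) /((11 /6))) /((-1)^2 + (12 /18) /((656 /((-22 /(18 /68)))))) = 13.75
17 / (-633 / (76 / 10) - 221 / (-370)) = -59755 / 290663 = -0.21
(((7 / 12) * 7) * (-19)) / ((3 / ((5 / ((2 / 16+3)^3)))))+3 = -34793 / 28125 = -1.24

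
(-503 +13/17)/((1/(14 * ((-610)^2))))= -44477857200/17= -2616344541.18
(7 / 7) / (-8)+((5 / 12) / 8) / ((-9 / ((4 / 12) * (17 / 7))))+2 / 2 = 15791 / 18144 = 0.87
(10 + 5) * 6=90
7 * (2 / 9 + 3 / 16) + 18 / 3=1277 / 144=8.87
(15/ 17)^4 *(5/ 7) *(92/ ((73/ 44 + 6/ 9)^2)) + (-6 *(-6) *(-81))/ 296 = -10143302430087/ 4077577237622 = -2.49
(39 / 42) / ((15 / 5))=13 / 42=0.31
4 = 4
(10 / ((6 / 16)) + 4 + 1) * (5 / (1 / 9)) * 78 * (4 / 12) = 37050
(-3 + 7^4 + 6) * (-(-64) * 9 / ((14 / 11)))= 7615872 / 7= 1087981.71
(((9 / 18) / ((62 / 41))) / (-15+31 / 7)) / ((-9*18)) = 287 / 1486512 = 0.00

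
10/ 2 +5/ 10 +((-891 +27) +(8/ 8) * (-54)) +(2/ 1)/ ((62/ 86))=-56403/ 62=-909.73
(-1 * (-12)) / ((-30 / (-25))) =10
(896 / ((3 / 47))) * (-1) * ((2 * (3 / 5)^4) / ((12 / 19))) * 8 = -28804608 / 625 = -46087.37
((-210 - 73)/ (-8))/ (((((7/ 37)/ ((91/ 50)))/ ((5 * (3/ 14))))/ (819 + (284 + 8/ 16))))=901270383/ 2240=402352.85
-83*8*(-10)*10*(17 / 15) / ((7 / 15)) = 1128800 / 7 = 161257.14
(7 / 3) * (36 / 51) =28 / 17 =1.65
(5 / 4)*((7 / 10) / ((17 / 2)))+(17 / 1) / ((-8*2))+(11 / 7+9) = 18301 / 1904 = 9.61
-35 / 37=-0.95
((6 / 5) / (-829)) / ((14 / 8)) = -24 / 29015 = -0.00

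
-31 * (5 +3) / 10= -24.80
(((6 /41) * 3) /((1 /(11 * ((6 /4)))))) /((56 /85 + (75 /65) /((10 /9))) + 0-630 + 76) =-24310 /1853487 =-0.01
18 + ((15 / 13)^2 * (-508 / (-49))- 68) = -299750 / 8281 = -36.20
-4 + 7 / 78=-305 / 78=-3.91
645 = 645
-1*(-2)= 2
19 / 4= 4.75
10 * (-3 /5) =-6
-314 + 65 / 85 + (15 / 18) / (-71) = -2268535 / 7242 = -313.25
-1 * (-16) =16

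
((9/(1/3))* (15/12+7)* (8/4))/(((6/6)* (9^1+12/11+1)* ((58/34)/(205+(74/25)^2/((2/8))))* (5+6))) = 2272489263/4422500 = 513.85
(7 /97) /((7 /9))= 0.09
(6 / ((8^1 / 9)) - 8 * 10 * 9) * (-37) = 105561 / 4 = 26390.25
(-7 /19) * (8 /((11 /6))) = -336 /209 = -1.61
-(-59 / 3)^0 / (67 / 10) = -10 / 67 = -0.15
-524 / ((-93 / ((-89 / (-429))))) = 46636 / 39897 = 1.17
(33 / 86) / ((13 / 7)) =231 / 1118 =0.21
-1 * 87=-87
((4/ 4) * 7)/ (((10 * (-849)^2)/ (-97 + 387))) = 203/ 720801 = 0.00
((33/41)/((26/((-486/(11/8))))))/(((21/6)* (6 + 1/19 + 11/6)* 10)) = -664848/16770845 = -0.04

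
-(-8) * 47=376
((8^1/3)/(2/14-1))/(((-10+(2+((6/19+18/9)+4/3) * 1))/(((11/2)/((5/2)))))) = 1463/930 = 1.57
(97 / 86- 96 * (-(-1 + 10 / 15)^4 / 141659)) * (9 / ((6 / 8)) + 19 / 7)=38213790319 / 2302525386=16.60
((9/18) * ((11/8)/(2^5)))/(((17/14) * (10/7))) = 539/43520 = 0.01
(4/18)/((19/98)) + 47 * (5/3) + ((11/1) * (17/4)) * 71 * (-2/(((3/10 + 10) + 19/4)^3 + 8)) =1734101299/22364919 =77.54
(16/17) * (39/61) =624/1037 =0.60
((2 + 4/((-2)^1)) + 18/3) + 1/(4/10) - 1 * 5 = 7/2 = 3.50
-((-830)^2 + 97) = -688997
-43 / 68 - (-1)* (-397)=-397.63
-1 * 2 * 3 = -6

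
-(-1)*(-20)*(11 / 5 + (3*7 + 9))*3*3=-5796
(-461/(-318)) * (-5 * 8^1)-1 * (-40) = -2860/159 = -17.99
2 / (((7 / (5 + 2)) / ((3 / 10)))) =3 / 5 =0.60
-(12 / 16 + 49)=-199 / 4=-49.75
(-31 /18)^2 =961 /324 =2.97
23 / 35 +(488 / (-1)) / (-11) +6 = 19643 / 385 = 51.02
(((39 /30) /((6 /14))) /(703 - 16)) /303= 91 /6244830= 0.00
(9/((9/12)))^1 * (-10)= -120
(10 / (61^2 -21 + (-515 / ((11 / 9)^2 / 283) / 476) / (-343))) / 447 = 39510856 / 6535755871683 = 0.00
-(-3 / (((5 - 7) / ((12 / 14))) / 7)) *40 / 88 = -45 / 11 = -4.09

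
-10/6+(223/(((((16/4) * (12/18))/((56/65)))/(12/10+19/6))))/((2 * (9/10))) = 202541/1170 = 173.11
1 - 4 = -3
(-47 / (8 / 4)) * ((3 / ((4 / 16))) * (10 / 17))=-2820 / 17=-165.88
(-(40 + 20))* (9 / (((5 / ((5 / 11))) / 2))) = -1080 / 11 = -98.18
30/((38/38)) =30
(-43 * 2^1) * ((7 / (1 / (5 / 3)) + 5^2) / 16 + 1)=-283.08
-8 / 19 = -0.42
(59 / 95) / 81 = 59 / 7695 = 0.01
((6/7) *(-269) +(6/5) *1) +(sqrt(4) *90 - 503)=-19333/35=-552.37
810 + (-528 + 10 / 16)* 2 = -979 / 4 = -244.75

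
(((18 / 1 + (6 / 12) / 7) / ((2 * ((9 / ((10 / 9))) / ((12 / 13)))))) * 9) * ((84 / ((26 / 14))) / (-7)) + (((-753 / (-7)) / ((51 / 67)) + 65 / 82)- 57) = 25.23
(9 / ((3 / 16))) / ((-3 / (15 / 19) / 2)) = -480 / 19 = -25.26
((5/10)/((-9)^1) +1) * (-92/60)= -391/270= -1.45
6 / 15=2 / 5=0.40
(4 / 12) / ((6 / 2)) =1 / 9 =0.11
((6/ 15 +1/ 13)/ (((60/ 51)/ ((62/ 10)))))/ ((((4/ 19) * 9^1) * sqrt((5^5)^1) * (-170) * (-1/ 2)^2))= -18259 * sqrt(5)/ 73125000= -0.00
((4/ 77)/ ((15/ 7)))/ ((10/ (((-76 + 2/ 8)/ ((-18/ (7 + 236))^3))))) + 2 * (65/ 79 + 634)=598379457/ 347600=1721.46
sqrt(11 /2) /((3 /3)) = sqrt(22) /2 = 2.35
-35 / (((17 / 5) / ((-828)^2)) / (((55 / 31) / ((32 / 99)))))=-40829740875 / 1054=-38737894.57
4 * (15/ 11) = 60/ 11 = 5.45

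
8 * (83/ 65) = 664/ 65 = 10.22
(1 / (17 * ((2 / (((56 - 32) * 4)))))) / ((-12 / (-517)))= 2068 / 17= 121.65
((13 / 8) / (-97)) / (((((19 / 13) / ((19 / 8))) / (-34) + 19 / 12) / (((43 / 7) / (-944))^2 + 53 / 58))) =-9973852646823 / 1019747219531264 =-0.01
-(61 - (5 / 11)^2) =-7356 / 121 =-60.79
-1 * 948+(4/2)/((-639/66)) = -201968/213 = -948.21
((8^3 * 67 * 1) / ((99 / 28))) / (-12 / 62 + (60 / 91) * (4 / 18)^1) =-1354802176 / 6567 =-206304.58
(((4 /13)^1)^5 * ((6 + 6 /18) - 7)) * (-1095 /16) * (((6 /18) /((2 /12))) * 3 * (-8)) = -2242560 /371293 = -6.04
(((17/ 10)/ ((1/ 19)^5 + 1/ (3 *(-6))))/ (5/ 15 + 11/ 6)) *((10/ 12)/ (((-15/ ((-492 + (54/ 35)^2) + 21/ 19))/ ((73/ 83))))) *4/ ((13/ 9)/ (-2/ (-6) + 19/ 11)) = -1923.69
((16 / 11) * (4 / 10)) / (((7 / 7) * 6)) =16 / 165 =0.10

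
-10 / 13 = -0.77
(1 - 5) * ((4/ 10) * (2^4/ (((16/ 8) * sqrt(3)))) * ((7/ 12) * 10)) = -224 * sqrt(3)/ 9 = -43.11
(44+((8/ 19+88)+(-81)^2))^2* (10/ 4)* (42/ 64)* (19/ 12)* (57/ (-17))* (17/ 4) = -1698215465625/ 1024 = -1658413540.65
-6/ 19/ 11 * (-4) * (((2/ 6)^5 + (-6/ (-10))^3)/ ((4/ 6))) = 26744/ 705375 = 0.04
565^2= 319225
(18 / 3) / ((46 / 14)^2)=294 / 529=0.56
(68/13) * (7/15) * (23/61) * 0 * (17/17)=0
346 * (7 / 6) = 1211 / 3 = 403.67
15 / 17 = 0.88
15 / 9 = 5 / 3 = 1.67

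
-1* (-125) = 125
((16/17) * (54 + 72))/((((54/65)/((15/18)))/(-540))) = -1092000/17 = -64235.29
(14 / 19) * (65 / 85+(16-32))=-3626 / 323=-11.23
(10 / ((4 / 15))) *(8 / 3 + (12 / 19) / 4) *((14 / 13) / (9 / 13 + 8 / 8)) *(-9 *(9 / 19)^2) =-20539575 / 150898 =-136.12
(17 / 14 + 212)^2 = 8910225 / 196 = 45460.33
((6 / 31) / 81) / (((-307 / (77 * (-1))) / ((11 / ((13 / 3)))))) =1694 / 1113489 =0.00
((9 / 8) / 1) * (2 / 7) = 9 / 28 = 0.32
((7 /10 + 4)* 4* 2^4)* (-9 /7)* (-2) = 27072 /35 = 773.49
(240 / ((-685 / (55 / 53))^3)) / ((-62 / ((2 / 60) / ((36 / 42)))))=18634 / 35601824814033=0.00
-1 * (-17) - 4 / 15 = 16.73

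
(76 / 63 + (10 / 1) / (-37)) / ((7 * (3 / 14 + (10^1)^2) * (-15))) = -4364 / 49055895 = -0.00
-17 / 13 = -1.31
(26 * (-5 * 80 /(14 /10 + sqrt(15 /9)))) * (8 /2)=-2184000 /11 + 520000 * sqrt(15) /11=-15458.97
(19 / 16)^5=2476099 / 1048576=2.36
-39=-39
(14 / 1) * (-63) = -882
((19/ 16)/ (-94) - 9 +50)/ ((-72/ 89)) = -5486405/ 108288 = -50.66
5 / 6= 0.83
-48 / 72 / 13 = -2 / 39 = -0.05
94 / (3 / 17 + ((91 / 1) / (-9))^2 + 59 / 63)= 906066 / 996167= 0.91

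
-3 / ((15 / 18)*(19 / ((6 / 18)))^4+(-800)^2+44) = -0.00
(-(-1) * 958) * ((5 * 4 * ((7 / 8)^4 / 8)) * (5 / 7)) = 4107425 / 4096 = 1002.79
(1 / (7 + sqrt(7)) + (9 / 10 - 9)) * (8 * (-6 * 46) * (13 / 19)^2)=62192 * sqrt(7) / 2527 + 14801696 / 1805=8265.50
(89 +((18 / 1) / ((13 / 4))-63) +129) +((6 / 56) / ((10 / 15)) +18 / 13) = 117997 / 728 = 162.08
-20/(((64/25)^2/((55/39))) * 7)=-171875/279552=-0.61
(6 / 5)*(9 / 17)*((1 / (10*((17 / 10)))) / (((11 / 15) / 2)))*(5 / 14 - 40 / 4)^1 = -21870 / 22253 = -0.98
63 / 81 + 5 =52 / 9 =5.78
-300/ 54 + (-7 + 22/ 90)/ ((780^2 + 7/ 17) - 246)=-287184602/ 51693125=-5.56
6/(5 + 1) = 1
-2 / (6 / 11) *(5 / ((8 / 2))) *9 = -165 / 4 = -41.25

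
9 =9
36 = 36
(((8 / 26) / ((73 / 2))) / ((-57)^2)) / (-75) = -8 / 231247575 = -0.00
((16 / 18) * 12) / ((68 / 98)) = 15.37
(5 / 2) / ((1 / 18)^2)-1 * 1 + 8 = 817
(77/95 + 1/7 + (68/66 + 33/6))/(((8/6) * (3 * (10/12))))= 328459/146300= 2.25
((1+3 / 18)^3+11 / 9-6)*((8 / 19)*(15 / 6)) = -3445 / 1026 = -3.36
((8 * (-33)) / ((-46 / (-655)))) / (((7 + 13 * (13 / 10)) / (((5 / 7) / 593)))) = -4323000 / 22818047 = -0.19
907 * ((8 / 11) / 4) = 1814 / 11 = 164.91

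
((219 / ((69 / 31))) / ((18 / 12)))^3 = 92713643576 / 328509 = 282225.58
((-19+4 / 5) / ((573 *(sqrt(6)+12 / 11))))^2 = 29058029 / 92677426830 - 22044022 *sqrt(6) / 231693567075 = 0.00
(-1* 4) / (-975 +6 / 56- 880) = 112 / 51937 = 0.00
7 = 7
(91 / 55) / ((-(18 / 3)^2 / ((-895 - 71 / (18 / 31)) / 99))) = 1666301 / 3528360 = 0.47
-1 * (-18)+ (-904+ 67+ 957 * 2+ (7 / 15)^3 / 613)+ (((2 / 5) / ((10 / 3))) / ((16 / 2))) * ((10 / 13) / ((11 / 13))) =99679653917 / 91030500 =1095.01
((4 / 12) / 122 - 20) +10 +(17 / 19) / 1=-9.10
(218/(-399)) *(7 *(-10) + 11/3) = 36.24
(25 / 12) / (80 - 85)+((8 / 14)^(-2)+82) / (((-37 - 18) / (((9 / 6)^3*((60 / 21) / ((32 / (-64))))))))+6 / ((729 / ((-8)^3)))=7543213 / 299376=25.20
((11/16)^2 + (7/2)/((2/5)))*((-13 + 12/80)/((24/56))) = -1415813/5120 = -276.53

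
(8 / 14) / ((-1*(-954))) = 2 / 3339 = 0.00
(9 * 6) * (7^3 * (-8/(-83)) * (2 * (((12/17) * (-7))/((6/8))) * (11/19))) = -13618.77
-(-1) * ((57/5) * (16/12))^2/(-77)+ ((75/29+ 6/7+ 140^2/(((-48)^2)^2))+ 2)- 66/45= 18148297561/18521395200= 0.98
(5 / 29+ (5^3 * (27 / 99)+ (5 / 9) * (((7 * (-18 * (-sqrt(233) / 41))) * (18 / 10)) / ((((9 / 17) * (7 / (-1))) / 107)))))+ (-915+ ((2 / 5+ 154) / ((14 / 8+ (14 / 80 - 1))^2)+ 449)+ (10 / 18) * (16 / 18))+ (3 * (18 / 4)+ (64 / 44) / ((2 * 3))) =-1591.48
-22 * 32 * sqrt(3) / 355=-704 * sqrt(3) / 355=-3.43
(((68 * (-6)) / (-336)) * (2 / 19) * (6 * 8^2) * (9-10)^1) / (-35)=6528 / 4655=1.40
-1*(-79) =79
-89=-89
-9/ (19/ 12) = -108/ 19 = -5.68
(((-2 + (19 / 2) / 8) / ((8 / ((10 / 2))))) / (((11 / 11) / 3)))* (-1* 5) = 975 / 128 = 7.62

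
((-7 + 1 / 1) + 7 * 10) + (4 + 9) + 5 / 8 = 621 / 8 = 77.62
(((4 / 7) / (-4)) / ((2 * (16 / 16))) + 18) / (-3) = -251 / 42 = -5.98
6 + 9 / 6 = 15 / 2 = 7.50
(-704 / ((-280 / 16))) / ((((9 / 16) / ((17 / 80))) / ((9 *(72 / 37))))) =1723392 / 6475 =266.16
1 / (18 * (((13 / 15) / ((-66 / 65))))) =-11 / 169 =-0.07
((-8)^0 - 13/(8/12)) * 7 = -259/2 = -129.50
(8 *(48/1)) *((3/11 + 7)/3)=10240/11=930.91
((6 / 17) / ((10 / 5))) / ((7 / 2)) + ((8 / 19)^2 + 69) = 2973953 / 42959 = 69.23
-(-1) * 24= 24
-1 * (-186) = 186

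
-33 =-33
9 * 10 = 90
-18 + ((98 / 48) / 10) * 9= -1293 / 80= -16.16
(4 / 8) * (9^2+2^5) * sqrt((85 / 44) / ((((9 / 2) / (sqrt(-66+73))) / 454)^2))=25651 * sqrt(6545) / 99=20961.58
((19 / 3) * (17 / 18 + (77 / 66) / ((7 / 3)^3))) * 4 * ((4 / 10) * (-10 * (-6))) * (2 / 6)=277856 / 1323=210.02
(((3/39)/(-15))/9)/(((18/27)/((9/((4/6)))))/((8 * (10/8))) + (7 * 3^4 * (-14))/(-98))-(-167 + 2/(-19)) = 1354108868/8103329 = 167.11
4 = 4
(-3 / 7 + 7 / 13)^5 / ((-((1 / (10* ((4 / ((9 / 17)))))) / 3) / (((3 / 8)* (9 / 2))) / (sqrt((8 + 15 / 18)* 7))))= -0.05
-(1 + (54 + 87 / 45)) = -854 / 15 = -56.93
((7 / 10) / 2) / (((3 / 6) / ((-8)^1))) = -28 / 5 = -5.60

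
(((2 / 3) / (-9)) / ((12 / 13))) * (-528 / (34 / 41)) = 23452 / 459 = 51.09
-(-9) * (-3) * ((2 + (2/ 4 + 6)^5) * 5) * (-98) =2456526555/ 16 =153532909.69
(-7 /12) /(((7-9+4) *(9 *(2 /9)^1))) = -7 /48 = -0.15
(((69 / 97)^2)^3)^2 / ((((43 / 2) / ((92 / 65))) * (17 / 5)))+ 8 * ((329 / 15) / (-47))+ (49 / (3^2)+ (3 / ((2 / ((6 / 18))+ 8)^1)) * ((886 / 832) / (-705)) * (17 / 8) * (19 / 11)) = 940268107429185799781694808115298557 / 549784635004039303054376302709076480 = 1.71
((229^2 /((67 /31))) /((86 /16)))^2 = 169139596815424 /8300161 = 20377869.39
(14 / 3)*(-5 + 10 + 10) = 70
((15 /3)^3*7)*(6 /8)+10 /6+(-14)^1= 7727 /12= 643.92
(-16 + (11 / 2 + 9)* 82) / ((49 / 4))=4692 / 49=95.76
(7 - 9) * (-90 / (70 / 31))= 558 / 7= 79.71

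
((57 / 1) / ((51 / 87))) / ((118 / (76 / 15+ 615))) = 5124851 / 10030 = 510.95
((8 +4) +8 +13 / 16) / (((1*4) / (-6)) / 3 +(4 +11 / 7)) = 20979 / 5392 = 3.89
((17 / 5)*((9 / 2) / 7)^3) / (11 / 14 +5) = 153 / 980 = 0.16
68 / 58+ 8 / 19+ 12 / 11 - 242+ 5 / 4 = -5771663 / 24244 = -238.07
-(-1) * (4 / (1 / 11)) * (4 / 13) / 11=16 / 13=1.23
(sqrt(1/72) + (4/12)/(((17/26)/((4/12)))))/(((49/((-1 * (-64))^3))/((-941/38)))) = -3206807552/142443- 30834688 * sqrt(2)/2793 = -38125.82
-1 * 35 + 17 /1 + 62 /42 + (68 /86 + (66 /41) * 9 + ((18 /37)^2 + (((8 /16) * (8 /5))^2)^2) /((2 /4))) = 1496181719 /31677804375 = 0.05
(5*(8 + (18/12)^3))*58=13195/4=3298.75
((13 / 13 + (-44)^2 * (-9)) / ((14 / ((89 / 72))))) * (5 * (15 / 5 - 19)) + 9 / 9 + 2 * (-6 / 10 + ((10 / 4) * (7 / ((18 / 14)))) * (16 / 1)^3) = 234569.24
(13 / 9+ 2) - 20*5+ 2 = -851 / 9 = -94.56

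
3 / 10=0.30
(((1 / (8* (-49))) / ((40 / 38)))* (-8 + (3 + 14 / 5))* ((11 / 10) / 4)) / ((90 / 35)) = 2299 / 4032000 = 0.00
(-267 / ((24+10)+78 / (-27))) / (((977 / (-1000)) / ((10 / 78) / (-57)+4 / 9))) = 6561525 / 1689233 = 3.88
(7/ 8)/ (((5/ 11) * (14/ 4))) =11/ 20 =0.55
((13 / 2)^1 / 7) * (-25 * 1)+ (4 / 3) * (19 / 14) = -899 / 42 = -21.40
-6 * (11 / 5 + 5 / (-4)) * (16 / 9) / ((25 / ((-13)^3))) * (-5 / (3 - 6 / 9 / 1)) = -333944 / 175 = -1908.25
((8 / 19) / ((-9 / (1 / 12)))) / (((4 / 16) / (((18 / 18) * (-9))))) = 8 / 57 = 0.14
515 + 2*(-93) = 329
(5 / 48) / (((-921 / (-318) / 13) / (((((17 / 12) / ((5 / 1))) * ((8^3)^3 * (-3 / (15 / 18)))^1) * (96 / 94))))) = -4716276744192 / 72145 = -65372191.34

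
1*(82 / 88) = 41 / 44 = 0.93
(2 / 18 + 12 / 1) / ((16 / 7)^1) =763 / 144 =5.30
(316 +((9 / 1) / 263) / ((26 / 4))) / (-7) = -154346 / 3419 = -45.14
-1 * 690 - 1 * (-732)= 42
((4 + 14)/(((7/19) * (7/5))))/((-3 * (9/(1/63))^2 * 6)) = -95/15752961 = -0.00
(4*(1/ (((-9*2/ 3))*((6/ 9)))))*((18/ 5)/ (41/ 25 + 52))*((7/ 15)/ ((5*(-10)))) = 7/ 11175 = 0.00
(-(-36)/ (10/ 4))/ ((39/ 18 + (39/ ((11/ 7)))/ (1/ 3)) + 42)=4752/ 39145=0.12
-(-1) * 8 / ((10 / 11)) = 44 / 5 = 8.80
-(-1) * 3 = 3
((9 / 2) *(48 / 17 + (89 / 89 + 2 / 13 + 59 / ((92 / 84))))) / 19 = 1323162 / 96577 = 13.70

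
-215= -215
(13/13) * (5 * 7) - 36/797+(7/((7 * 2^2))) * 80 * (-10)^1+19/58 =-7614235/46226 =-164.72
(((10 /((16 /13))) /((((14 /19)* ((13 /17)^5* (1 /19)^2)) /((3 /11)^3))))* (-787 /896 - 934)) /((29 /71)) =-78191696910921393105 /110630657865728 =-706781.45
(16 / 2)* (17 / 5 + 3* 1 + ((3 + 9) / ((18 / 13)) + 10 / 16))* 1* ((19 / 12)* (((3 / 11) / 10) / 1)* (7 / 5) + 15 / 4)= 15785189 / 33000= 478.34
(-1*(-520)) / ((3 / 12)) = 2080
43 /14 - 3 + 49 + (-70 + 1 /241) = -70599 /3374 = -20.92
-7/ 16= -0.44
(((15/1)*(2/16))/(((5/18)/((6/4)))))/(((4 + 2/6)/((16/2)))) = 243/13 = 18.69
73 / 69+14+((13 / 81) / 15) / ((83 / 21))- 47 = -24693727 / 773145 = -31.94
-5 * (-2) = 10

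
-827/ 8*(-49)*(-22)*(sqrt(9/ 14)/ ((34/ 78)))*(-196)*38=6936362433*sqrt(14)/ 17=1526675984.40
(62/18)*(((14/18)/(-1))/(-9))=217/729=0.30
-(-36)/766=18/383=0.05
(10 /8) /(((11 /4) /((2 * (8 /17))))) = 80 /187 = 0.43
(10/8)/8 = 5/32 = 0.16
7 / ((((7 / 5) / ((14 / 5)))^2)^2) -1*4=108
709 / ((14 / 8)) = 2836 / 7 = 405.14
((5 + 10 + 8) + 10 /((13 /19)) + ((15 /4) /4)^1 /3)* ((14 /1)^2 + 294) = 1932805 /104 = 18584.66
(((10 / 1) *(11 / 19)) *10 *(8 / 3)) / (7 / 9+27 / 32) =844800 / 8873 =95.21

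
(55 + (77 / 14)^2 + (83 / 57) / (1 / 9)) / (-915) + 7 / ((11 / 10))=957115 / 152988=6.26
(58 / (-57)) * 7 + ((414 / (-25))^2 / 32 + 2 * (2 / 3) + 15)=17.78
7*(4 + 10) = 98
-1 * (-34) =34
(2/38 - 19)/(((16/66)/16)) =-23760/19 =-1250.53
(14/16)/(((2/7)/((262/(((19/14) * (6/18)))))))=134799/76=1773.67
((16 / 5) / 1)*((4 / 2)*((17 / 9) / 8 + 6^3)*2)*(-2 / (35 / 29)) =-7224016 / 1575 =-4586.68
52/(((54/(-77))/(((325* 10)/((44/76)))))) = -11238500/27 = -416240.74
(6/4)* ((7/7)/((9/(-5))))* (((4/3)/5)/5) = -2/45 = -0.04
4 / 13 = 0.31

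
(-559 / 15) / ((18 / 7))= -3913 / 270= -14.49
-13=-13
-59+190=131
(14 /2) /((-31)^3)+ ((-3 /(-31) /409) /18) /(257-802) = -9362971 /39843377130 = -0.00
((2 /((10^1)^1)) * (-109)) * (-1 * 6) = 654 /5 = 130.80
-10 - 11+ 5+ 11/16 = -245/16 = -15.31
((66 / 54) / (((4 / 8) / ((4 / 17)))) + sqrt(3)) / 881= 0.00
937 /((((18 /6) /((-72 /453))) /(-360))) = 2698560 /151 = 17871.26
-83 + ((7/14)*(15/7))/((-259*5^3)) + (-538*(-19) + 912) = 1001773147/90650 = 11051.00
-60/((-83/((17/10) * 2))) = 204/83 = 2.46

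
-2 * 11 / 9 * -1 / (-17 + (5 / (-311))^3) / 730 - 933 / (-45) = 34828163335127 / 1679830910820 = 20.73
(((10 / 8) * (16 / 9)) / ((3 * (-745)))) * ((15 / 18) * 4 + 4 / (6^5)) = -6481 / 1955178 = -0.00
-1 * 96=-96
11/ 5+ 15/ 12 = 69/ 20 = 3.45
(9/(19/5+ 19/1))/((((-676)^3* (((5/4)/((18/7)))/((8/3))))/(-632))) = 2844/641965597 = 0.00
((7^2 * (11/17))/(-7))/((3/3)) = -77/17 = -4.53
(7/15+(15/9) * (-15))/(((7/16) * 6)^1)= -2944/315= -9.35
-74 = -74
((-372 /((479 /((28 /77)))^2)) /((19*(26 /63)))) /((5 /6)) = -1124928 /34286515835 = -0.00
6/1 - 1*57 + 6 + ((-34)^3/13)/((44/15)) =-153825/143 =-1075.70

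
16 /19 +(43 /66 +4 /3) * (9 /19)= 745 /418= 1.78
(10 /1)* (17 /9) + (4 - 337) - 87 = -401.11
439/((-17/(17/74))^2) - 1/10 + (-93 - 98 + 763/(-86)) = -235340759/1177340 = -199.89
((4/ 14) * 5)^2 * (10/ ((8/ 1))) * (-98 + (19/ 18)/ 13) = -2864125/ 11466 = -249.79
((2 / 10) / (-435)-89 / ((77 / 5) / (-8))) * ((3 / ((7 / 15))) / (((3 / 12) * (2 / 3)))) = 139372614 / 78155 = 1783.28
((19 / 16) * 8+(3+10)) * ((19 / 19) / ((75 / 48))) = 72 / 5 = 14.40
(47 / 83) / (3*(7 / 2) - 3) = 94 / 1245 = 0.08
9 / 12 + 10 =43 / 4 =10.75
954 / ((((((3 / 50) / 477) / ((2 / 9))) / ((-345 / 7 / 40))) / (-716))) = 10408187700 / 7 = 1486883957.14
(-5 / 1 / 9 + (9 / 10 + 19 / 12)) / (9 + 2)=347 / 1980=0.18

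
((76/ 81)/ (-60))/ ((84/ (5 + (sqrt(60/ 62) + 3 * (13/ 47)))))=-2603/ 2398410-19 * sqrt(930)/ 3163860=-0.00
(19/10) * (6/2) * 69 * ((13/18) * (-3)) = -17043/20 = -852.15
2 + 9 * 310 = 2792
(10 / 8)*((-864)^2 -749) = 3728735 / 4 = 932183.75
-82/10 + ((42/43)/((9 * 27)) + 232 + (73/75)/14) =272913043/1219050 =223.87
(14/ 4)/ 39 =7/ 78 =0.09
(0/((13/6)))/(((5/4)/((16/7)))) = 0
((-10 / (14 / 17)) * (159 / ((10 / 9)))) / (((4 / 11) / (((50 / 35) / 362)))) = -1337985 / 70952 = -18.86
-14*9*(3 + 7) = -1260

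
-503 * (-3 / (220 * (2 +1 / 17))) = 25653 / 7700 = 3.33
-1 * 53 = -53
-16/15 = -1.07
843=843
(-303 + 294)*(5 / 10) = -9 / 2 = -4.50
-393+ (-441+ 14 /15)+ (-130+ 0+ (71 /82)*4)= -590156 /615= -959.60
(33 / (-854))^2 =1089 / 729316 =0.00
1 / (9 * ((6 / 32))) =16 / 27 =0.59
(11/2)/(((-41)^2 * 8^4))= 11/13770752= 0.00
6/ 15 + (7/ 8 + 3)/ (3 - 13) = 1/ 80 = 0.01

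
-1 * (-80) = 80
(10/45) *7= 14/9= 1.56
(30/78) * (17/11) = 85/143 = 0.59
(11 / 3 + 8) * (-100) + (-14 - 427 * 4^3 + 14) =-85484 / 3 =-28494.67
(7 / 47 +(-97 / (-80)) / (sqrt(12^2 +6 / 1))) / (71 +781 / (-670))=0.00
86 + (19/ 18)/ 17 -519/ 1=-132479/ 306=-432.94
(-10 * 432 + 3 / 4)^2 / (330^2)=33166081 / 193600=171.31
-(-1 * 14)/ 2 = 7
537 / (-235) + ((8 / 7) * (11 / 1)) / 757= -2824883 / 1245265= -2.27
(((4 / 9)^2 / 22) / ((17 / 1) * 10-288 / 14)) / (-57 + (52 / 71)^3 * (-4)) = -10021508 / 9768778550487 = -0.00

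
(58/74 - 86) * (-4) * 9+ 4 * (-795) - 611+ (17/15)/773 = -310269976/429015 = -723.21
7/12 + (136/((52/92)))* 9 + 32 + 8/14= 2400973/1092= 2198.69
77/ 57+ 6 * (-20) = -6763/ 57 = -118.65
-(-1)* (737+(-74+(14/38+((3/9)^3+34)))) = 697.41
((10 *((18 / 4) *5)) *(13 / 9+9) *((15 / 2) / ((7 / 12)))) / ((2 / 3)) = 317250 / 7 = 45321.43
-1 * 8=-8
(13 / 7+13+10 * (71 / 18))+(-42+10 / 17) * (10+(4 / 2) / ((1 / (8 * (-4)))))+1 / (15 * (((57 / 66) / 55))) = 46696529 / 20349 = 2294.78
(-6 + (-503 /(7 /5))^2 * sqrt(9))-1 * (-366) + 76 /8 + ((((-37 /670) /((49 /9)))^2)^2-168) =450101644289744337935321 /1161672024919210000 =387460.17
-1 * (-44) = 44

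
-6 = -6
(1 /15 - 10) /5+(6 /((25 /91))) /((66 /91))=28.13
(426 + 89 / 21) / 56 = 9035 / 1176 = 7.68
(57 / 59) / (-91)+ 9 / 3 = 16050 / 5369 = 2.99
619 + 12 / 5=621.40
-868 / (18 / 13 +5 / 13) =-11284 / 23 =-490.61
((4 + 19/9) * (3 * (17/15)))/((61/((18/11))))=34/61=0.56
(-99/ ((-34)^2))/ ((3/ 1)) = -33/ 1156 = -0.03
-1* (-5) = 5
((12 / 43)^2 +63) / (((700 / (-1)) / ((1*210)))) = -349893 / 18490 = -18.92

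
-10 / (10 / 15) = -15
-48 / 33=-16 / 11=-1.45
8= 8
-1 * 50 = -50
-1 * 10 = -10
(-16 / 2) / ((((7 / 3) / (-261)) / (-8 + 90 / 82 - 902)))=-233427960 / 287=-813337.84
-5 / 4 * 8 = -10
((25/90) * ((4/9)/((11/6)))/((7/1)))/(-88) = -5/45738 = -0.00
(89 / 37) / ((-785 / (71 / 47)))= -6319 / 1365115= -0.00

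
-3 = -3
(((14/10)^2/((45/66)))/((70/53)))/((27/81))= 4081/625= 6.53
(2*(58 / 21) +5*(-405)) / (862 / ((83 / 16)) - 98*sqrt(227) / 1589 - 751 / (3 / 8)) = 91346475472018 / 83069845845161 - 876466803*sqrt(227) / 23734241670046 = 1.10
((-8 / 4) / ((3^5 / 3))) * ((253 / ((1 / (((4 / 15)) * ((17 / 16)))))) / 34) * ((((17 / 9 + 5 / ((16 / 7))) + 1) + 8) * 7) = -3334793 / 699840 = -4.77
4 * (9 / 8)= 9 / 2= 4.50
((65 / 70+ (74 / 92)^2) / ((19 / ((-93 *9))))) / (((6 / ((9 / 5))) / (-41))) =2402567487 / 2814280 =853.71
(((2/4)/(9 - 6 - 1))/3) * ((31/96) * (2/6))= 31/3456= 0.01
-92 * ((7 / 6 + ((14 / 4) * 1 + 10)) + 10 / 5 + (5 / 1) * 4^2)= -26680 / 3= -8893.33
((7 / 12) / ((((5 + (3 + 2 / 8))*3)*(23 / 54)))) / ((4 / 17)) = 0.24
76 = 76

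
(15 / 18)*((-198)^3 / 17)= -6468660 / 17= -380509.41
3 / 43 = 0.07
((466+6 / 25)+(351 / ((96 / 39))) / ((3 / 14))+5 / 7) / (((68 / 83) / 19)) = 5000189169 / 190400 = 26261.50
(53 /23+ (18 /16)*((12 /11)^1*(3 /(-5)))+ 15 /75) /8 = 4473 /20240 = 0.22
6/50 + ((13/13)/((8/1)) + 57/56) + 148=26121/175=149.26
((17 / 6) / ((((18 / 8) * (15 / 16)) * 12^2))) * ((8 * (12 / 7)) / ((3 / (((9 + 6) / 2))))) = 544 / 1701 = 0.32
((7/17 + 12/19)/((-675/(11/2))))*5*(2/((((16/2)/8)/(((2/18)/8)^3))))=-0.00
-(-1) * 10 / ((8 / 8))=10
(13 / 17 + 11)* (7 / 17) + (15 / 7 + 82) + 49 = 279148 / 2023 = 137.99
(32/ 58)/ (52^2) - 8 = -39207/ 4901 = -8.00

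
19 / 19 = 1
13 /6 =2.17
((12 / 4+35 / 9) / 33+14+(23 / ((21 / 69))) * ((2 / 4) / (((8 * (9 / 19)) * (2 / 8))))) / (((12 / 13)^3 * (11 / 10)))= 62.52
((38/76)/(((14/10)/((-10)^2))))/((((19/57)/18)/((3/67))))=40500/469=86.35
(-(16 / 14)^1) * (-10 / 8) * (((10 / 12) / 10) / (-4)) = -5 / 168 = -0.03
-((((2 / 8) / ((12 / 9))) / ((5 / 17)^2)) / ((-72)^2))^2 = -83521 / 477757440000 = -0.00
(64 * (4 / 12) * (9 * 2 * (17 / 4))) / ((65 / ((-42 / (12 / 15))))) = -17136 / 13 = -1318.15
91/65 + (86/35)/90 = 2248/1575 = 1.43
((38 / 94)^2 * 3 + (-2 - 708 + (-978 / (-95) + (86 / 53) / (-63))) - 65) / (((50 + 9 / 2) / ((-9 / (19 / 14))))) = 2142031848448 / 23034314365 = 92.99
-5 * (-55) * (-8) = -2200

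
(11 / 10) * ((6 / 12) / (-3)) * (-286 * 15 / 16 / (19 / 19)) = 1573 / 32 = 49.16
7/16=0.44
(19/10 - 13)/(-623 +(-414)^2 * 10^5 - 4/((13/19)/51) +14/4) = -481/742715960235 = -0.00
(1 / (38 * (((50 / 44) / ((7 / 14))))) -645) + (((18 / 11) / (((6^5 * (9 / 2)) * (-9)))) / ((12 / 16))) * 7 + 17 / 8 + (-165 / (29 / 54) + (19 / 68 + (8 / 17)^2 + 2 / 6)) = -949.27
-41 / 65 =-0.63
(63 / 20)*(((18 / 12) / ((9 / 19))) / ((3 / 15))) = 399 / 8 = 49.88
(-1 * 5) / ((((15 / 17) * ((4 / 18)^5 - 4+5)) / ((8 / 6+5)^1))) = -2119203 / 59081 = -35.87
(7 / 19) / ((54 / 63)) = 49 / 114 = 0.43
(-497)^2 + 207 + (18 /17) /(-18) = 4202671 /17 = 247215.94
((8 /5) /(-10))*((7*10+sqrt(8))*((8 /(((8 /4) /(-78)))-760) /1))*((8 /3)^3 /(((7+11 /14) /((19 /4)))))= 291995648*sqrt(2) /73575+2043969536 /14715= 144516.37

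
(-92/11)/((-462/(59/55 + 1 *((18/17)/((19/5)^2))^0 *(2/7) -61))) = -352084/326095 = -1.08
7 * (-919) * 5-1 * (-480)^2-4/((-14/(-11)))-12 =-262580.14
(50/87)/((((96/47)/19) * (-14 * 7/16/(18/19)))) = -1175/1421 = -0.83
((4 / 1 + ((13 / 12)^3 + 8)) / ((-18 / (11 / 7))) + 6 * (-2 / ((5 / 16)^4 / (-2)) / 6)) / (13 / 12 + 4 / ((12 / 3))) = 56918424457 / 283500000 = 200.77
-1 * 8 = -8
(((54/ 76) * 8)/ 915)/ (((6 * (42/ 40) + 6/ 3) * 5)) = 72/ 480985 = 0.00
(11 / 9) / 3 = 11 / 27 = 0.41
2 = 2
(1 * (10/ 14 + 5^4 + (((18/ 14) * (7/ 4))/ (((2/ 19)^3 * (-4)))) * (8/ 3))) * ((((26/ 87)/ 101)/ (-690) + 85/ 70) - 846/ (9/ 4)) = 392139477967711/ 1584471840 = 247489.08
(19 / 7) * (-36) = -684 / 7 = -97.71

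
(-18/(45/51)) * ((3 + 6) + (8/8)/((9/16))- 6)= -1462/15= -97.47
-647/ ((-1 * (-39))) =-647/ 39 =-16.59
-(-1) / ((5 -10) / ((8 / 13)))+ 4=252 / 65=3.88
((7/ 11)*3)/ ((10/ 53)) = 1113/ 110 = 10.12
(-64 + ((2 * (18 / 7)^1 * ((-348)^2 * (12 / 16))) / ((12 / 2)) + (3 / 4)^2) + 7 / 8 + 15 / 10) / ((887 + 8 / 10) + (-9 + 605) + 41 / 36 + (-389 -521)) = 10596465 / 78316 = 135.30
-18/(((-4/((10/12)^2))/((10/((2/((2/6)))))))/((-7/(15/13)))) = -31.60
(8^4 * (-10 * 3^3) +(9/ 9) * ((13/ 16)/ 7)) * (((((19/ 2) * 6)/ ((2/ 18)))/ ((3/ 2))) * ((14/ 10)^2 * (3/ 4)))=-444792129957/ 800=-555990162.45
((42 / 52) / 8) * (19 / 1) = 399 / 208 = 1.92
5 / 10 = 1 / 2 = 0.50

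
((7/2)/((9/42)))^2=2401/9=266.78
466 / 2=233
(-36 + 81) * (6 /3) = 90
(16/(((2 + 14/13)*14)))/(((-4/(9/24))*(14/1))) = -39/15680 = -0.00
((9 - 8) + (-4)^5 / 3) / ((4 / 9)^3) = -248103 / 64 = -3876.61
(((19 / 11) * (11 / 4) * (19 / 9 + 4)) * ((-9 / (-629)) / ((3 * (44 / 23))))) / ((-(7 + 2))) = -2185 / 271728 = -0.01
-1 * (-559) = 559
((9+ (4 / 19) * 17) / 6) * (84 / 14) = 239 / 19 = 12.58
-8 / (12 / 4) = -8 / 3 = -2.67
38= 38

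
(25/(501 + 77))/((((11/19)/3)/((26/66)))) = 6175/69938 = 0.09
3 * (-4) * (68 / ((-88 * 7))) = 102 / 77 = 1.32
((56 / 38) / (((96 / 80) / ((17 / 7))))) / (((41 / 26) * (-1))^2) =114920 / 95817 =1.20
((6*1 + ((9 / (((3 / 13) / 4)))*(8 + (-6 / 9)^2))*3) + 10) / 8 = 496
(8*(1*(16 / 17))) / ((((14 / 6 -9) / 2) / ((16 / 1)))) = -3072 / 85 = -36.14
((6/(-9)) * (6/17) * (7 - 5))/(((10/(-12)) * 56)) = 0.01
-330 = -330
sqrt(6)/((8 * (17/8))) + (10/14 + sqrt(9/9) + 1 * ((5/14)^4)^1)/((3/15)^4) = sqrt(6)/17 + 41550625/38416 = 1081.74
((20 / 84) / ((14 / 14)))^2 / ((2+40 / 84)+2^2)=25 / 2856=0.01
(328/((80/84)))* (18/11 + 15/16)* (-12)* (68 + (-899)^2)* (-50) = 429888522105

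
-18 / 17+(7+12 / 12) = 118 / 17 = 6.94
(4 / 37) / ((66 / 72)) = 48 / 407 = 0.12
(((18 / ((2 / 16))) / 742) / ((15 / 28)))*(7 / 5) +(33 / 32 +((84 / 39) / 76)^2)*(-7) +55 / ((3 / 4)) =516964145983 / 7760344800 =66.62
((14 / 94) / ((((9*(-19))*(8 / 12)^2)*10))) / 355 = -7 / 12680600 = -0.00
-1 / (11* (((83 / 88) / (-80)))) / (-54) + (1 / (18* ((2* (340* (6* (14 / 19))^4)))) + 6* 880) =267053842799987843 / 50579747205120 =5279.86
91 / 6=15.17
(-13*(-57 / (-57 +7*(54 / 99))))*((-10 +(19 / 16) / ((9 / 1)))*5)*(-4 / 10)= -296989 / 1080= -274.99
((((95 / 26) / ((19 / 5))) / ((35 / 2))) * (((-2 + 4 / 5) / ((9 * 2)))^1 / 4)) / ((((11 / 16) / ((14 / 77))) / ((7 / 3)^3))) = -392 / 127413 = -0.00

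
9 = 9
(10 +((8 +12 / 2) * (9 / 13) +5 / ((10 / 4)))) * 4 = 1128 / 13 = 86.77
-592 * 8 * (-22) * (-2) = -208384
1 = 1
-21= -21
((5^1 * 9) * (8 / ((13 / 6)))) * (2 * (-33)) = -142560 / 13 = -10966.15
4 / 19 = 0.21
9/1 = 9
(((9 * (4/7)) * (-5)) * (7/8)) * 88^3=-15333120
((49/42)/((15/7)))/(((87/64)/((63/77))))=1568/4785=0.33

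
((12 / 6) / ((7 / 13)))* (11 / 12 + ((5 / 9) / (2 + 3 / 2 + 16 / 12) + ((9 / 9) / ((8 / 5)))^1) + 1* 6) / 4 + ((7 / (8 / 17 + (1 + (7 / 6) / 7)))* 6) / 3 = 15.66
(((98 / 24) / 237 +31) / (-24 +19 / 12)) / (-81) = 88213 / 5163993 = 0.02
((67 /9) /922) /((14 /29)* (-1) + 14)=1943 /3252816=0.00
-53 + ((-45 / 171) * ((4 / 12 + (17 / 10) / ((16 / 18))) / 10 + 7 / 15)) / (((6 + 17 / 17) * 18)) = -2900239 / 54720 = -53.00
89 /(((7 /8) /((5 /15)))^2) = 5696 /441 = 12.92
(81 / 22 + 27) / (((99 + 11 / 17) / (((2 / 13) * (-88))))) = -45900 / 11011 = -4.17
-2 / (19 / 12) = -24 / 19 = -1.26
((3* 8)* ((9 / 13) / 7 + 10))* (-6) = -132336 / 91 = -1454.24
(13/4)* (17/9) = 221/36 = 6.14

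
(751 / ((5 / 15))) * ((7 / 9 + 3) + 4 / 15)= 136682 / 15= 9112.13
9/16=0.56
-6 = -6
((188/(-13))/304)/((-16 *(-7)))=-47/110656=-0.00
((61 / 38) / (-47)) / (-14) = 0.00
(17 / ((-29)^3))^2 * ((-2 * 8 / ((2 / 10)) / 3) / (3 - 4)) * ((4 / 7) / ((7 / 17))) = 1572160 / 87439028187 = 0.00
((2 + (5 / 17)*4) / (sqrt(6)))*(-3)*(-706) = 19062*sqrt(6) / 17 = 2746.60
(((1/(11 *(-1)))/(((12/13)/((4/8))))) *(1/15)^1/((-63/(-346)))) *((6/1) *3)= -2249/6930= -0.32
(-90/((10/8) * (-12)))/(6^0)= 6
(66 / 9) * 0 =0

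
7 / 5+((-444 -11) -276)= -3648 / 5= -729.60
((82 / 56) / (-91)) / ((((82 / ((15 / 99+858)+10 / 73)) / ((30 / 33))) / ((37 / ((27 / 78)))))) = -16.37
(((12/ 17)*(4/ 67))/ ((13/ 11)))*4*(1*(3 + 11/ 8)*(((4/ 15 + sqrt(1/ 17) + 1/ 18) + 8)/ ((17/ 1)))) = 0.31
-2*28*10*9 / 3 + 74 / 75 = -125926 / 75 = -1679.01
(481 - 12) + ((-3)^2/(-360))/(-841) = 15777161/33640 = 469.00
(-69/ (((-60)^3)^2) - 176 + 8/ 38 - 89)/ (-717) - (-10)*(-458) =-970262981567999563/ 211864896000000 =-4579.63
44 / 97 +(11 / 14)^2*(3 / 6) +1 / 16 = 62723 / 76048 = 0.82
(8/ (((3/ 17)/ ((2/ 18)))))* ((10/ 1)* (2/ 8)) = 340/ 27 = 12.59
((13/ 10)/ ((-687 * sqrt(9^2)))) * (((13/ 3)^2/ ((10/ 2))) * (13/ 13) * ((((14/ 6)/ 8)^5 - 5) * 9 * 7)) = 612027497627/ 2461645209600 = 0.25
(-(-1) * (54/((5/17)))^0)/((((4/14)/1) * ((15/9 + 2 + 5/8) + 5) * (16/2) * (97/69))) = 1449/43262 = 0.03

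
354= 354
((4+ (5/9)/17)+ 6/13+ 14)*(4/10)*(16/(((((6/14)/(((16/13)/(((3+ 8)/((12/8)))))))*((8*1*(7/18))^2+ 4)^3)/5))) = 60819289020/671688044599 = 0.09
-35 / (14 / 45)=-225 / 2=-112.50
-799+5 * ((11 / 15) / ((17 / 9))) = -13550 / 17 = -797.06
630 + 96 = 726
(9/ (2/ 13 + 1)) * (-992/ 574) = -19344/ 1435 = -13.48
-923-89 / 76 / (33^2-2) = -76250965 / 82612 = -923.00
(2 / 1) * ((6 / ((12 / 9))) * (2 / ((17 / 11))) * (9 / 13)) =1782 / 221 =8.06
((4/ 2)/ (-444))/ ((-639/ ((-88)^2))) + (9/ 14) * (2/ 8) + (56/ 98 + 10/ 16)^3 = 24014704075/ 12456267264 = 1.93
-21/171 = -7/57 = -0.12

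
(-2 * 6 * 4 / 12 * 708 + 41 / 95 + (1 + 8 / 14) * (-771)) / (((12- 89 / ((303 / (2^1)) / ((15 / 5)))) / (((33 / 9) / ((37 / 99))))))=-4480698552 / 1156435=-3874.58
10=10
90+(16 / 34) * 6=1578 / 17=92.82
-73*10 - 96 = -826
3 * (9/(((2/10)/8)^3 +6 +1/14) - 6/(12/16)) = -1969784/100741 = -19.55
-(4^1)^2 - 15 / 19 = -319 / 19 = -16.79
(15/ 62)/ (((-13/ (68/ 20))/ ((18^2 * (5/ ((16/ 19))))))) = -392445/ 3224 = -121.73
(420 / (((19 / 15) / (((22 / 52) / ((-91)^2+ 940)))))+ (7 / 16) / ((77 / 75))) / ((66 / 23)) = 1356366925 / 8818816864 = 0.15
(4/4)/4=1/4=0.25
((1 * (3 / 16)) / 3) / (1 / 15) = 15 / 16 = 0.94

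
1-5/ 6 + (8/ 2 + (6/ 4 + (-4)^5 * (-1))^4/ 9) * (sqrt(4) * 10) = 2457707218580.31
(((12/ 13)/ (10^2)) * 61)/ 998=183/ 324350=0.00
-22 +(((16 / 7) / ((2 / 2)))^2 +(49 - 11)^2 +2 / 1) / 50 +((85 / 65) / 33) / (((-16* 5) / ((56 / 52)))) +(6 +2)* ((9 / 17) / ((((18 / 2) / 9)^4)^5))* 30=4983203677 / 37165128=134.08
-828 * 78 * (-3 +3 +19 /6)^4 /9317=-38965979 /55902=-697.04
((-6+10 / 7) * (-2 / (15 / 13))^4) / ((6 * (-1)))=7311616 / 1063125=6.88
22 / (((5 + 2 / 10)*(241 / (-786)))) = -43230 / 3133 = -13.80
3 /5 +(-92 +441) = 1748 /5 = 349.60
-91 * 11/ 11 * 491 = -44681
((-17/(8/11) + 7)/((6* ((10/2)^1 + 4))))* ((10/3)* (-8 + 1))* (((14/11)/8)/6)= 0.19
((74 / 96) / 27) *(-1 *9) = -37 / 144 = -0.26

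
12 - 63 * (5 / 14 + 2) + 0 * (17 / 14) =-136.50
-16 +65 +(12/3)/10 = 247/5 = 49.40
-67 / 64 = -1.05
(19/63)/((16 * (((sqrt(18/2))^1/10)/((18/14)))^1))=95/1176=0.08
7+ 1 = 8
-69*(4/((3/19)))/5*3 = -1048.80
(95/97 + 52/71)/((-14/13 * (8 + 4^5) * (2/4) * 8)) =-153257/398013504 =-0.00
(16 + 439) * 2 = 910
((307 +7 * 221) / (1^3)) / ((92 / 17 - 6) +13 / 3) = 94554 / 191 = 495.05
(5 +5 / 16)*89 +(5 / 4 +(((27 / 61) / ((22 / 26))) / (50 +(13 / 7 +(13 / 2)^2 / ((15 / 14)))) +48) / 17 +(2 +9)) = 1707083928765 / 3498937552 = 487.89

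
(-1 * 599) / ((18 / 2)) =-599 / 9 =-66.56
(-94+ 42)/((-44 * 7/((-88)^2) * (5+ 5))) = 4576/35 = 130.74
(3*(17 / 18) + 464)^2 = 7845601 / 36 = 217933.36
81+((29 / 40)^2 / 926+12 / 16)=121121641 / 1481600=81.75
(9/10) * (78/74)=351/370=0.95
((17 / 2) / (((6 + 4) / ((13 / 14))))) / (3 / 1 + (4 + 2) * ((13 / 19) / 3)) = 4199 / 23240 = 0.18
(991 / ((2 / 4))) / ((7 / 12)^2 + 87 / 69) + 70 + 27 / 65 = 1308.28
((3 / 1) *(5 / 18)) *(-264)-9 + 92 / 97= -22121 / 97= -228.05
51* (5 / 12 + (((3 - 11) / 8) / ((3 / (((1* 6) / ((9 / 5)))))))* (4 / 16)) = 85 / 12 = 7.08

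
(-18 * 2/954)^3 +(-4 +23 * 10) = 226.00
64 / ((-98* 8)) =-4 / 49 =-0.08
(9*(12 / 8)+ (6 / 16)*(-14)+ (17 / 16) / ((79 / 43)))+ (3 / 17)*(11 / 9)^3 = 9.15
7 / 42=1 / 6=0.17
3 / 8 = 0.38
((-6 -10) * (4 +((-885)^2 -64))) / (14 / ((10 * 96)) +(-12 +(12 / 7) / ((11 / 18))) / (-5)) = -463132454400 / 68507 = -6760366.89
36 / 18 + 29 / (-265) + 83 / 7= 25502 / 1855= 13.75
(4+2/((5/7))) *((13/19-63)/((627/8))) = -322048/59565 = -5.41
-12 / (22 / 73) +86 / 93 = -39788 / 1023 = -38.89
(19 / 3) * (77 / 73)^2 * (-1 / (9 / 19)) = -14.88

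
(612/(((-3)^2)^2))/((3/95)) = 6460/27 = 239.26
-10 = -10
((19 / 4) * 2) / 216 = 19 / 432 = 0.04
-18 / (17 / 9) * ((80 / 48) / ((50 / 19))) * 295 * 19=-575073 / 17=-33827.82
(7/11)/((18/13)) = 91/198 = 0.46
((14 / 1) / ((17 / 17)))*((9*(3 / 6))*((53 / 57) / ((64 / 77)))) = 85701 / 1216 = 70.48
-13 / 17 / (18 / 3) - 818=-83449 / 102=-818.13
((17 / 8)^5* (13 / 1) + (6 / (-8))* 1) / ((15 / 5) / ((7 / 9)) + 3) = 129034955 / 1572864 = 82.04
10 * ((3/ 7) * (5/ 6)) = 25/ 7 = 3.57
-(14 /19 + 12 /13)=-410 /247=-1.66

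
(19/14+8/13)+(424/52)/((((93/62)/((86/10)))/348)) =14806179/910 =16270.53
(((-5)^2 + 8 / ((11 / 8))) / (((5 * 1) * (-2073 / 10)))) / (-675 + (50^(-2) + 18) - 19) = 565000 / 12845682399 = 0.00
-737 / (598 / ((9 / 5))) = -6633 / 2990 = -2.22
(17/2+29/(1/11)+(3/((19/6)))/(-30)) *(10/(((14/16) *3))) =497752/399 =1247.50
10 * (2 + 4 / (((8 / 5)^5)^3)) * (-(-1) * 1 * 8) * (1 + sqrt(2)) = 88113518112705 / 549755813888 + 88113518112705 * sqrt(2) / 549755813888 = 386.94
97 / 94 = 1.03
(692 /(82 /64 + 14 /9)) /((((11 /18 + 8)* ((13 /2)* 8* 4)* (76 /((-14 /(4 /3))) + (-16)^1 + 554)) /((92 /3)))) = 72194976 /9174579115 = 0.01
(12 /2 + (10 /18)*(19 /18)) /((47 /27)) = 1067 /282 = 3.78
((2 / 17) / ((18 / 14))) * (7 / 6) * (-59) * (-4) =11564 / 459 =25.19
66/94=33/47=0.70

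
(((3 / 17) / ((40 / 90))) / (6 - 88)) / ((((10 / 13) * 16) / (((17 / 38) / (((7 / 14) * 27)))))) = -13 / 997120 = -0.00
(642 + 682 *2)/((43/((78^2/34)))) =358956/43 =8347.81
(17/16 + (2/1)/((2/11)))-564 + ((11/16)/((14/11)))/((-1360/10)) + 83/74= -620866509/1127168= -550.82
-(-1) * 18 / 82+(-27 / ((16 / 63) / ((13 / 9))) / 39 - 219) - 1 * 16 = -156599 / 656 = -238.72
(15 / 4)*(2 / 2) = 15 / 4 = 3.75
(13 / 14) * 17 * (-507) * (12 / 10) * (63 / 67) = -3025269 / 335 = -9030.65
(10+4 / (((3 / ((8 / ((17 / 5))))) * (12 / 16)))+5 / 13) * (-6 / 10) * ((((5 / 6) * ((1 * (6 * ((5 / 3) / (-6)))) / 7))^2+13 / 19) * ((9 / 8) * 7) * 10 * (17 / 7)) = -332851075 / 275184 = -1209.56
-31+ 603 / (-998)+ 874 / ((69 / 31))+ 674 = 3098977 / 2994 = 1035.06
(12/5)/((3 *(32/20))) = 1/2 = 0.50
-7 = -7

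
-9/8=-1.12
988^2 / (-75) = -13015.25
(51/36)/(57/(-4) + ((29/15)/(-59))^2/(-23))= -6004725/60400667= -0.10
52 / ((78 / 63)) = 42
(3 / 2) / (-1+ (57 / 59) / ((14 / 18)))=1239 / 200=6.20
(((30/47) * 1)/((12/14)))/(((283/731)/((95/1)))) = 2430575/13301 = 182.74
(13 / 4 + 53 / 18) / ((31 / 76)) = 4237 / 279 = 15.19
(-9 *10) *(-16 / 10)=144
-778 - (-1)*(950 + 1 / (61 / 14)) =10506 / 61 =172.23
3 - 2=1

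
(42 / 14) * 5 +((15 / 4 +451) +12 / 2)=475.75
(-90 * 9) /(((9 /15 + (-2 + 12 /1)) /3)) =-12150 /53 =-229.25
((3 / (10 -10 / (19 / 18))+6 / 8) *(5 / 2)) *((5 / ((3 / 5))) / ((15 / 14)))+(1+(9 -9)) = 1517 / 12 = 126.42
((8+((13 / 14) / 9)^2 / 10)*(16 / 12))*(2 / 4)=1270249 / 238140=5.33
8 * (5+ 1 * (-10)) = -40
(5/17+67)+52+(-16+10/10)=1773/17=104.29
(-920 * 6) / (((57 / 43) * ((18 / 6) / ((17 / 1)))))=-1345040 / 57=-23597.19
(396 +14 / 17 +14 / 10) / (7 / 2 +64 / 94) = 1060602 / 11135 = 95.25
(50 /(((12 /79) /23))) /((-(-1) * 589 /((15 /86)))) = 227125 /101308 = 2.24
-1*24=-24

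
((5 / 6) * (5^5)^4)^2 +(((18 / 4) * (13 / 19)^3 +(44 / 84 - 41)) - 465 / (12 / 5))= 2729223069763975217938423056148012 / 432117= 6315935428978668318854438000.00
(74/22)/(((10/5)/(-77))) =-259/2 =-129.50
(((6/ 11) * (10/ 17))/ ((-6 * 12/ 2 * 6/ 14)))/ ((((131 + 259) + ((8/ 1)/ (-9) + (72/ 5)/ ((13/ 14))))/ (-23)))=52325/ 44263274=0.00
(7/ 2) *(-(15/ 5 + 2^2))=-49/ 2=-24.50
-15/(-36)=5/12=0.42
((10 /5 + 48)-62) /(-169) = 12 /169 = 0.07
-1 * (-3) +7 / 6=25 / 6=4.17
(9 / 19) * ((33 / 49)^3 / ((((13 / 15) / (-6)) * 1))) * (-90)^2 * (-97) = 787042.89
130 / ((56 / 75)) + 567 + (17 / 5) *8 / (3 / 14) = 364577 / 420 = 868.04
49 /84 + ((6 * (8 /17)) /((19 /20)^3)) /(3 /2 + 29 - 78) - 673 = -17878365733 /26585484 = -672.49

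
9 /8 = 1.12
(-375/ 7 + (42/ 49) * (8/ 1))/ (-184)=327/ 1288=0.25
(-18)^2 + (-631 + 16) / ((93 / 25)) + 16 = 5415 / 31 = 174.68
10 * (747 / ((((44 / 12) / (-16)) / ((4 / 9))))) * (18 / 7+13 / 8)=-60794.81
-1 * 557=-557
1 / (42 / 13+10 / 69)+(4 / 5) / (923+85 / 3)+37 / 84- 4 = -740086891 / 226850190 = -3.26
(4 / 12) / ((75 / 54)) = 6 / 25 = 0.24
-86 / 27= -3.19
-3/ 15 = -1/ 5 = -0.20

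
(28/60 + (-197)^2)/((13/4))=2328568/195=11941.37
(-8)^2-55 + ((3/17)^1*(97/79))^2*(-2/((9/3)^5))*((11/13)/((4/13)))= 876469915/97397046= 9.00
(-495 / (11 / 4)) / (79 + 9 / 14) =-504 / 223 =-2.26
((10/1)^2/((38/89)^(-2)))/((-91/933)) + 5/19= -2556174745/13695409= -186.64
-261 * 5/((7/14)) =-2610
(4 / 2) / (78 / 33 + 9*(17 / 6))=44 / 613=0.07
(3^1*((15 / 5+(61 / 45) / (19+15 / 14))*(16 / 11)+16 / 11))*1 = 17.75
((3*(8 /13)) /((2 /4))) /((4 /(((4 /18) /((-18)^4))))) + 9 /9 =1.00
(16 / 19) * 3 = 48 / 19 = 2.53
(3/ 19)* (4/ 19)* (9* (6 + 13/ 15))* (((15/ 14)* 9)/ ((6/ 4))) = 33372/ 2527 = 13.21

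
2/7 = 0.29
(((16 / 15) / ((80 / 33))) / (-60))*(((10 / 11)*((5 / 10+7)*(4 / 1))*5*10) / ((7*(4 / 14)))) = -5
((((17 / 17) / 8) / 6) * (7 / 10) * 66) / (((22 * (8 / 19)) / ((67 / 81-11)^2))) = 1410997 / 131220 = 10.75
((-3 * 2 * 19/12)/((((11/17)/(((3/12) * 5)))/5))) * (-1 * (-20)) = -40375/22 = -1835.23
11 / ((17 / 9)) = 99 / 17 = 5.82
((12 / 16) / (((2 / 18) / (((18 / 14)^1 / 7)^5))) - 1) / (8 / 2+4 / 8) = -1128306673 / 5084554482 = -0.22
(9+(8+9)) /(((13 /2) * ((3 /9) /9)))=108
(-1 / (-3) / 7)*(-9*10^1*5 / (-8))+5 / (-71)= 5185 / 1988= 2.61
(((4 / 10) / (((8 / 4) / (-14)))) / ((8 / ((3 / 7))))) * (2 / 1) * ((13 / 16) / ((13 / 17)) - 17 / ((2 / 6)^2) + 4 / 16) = 7281 / 160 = 45.51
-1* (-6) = 6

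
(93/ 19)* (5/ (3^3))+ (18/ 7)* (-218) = -559.66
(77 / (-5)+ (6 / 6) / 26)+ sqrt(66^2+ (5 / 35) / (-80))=-1997 / 130+ sqrt(85377565) / 140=50.64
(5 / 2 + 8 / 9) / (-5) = -61 / 90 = -0.68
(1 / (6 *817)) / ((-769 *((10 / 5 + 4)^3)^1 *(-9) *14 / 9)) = 0.00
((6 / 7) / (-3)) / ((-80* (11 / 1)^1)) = 1 / 3080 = 0.00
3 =3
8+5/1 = 13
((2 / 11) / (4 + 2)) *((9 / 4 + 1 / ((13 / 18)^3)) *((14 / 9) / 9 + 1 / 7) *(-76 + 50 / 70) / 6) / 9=-451760737 / 6906155256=-0.07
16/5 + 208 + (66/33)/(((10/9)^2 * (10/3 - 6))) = 84237/400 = 210.59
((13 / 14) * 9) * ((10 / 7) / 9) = 65 / 49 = 1.33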